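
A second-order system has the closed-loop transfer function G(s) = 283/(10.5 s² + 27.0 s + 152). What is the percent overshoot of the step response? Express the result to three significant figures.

%OS ≈ 32.4%

Dividing through by 10.5: denominator becomes s² + 2.571 s + 14.48.
So ω_n = √14.48 = 3.80 rad/s and ζ = 2.571/(2·3.80) = 0.338.
%OS = 100·exp(−πζ/√(1−ζ²)) = 32.4%.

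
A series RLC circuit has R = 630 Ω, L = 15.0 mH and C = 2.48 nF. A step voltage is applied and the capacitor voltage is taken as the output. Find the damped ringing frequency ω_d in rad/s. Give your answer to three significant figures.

For a series RLC circuit (capacitor voltage as output), ω_n = 1/√(LC) = 1/√(15.0 mH · 2.48 nF) = 164000 rad/s.
ζ = (R/2)·√(C/L) = (630/2)·√(2.48 nF/15.0 mH) = 0.128.
The damped frequency ω_d = ω_n√(1−ζ²) = 163000 rad/s.

ω_d ≈ 163000 rad/s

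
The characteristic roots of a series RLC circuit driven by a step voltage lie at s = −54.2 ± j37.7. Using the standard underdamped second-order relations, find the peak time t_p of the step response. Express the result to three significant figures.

t_p ≈ 0.0833 s

t_p = π/ω_d with ω_d = 37.7 (the imaginary part), so t_p = 0.0833 s.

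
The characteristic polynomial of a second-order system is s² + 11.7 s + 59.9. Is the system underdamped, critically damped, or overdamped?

underdamped

a² − 4b = 11.7² − 4·59.9 < 0 (complex roots); the system is underdamped.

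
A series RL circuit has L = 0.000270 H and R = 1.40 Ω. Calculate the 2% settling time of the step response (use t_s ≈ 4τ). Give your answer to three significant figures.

t_s ≈ 0.000771 s

τ = L/R = 0.000270/1.40 = 0.000193 s.
t_s ≈ 4τ = 0.000771 s.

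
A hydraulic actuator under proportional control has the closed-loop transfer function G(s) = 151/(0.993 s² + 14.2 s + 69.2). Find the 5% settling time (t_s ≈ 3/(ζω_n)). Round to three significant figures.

t_s ≈ 0.420 s

Dividing through by 0.993: denominator becomes s² + 14.30 s + 69.69.
So ω_n = √69.69 = 8.35 rad/s and ζ = 14.30/(2·8.35) = 0.857.
t_s ≈ 3/(ζω_n) = 0.420 s.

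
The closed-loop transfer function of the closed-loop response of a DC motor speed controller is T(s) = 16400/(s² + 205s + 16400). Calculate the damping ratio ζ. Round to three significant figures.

ω_n = √16400 = 128 rad/s; ζ = 205/(2·128) = 0.800.

ζ ≈ 0.800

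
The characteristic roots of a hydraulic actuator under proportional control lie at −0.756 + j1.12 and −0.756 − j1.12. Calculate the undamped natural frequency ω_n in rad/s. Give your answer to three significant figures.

The poles are at −σ ± jω_d with σ = 0.756 and ω_d = 1.12, so ω_n = √(σ²+ω_d²) = 1.35 rad/s and ζ = σ/ω_n = 0.559.

ω_n ≈ 1.35 rad/s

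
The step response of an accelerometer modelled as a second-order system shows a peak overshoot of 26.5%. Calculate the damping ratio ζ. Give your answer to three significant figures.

ζ ≈ 0.389

ζ = −ln(OS)/√(π² + (ln OS)²). With OS = 0.265, ln OS = −1.328 and ζ = 1.328/3.411 = 0.389.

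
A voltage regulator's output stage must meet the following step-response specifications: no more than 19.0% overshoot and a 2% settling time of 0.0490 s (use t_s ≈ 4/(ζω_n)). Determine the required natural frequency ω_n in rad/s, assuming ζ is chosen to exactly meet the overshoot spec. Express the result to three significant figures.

Inverting the overshoot relation: ζ = |ln 0.190|/√(π² + ln²0.190) = 0.467.
Then ω_n = 4/(ζ t_s) = 4/(0.467 × 0.0490) = 175 rad/s.

ω_n ≈ 175 rad/s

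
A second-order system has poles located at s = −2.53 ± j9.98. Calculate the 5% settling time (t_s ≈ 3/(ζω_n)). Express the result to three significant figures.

t_s ≈ 1.19 s

For poles at −σ ± jω_d, ζω_n = σ = 2.53, so t_s ≈ 3/σ = 1.19 s.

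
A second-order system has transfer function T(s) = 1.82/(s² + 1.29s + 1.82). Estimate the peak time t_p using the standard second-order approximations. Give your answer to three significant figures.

t_p ≈ 2.65 s

ω_n = √1.82 = 1.35 rad/s; ζ = 1.29/(2·1.35) = 0.478.
ω_d = 1.35·√(1 − 0.478²) = 1.18 rad/s. Then t_p = π/ω_d = 2.65 s.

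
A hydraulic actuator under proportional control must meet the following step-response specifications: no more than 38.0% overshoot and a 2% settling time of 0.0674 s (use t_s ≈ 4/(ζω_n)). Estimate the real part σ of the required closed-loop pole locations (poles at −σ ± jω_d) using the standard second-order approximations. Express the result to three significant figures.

σ ≈ 59.3

The settling-time spec alone fixes σ = ζω_n = 4/t_s = 4/0.0674 = 59.3.
(Overshoot then fixes ζ = 0.294 and hence ω_d = σ·√(1−ζ²)/ζ = 193 rad/s.)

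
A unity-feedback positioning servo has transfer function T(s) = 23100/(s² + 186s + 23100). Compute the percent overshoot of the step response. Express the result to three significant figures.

%OS ≈ 8.80%

Comparing the denominator to s² + 2ζω_n s + ω_n²: ω_n = √23100 = 152 rad/s, and 2ζω_n = 186 so ζ = 186/(2·152) = 0.612.
%OS = 100 e^{−πζ/√(1−ζ²)} with ζ = 0.612 gives 8.80%.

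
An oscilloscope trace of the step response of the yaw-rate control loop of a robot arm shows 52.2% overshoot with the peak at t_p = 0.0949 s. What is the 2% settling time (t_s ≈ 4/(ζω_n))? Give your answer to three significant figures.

From the overshoot, ζ = −ln(OS)/√(π²+ln²(OS)) = 0.203.
From t_p = π/ω_d, ω_d = π/0.0949 = 33.1 rad/s, so ω_n = ω_d/√(1−ζ²) = 33.8 rad/s.
t_s ≈ 4/(ζω_n) = 4/(0.203·33.8) = 0.584 s.

t_s ≈ 0.584 s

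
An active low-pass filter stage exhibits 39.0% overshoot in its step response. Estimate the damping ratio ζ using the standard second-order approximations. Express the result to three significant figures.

ζ ≈ 0.287

ζ = −ln(OS)/√(π² + (ln OS)²). With OS = 0.390, ln OS = −0.9416 and ζ = 0.9416/3.280 = 0.287.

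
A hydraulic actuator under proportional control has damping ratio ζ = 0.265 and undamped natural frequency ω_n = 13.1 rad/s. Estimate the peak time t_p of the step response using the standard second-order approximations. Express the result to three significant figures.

The damped frequency is ω_d = ω_n√(1−ζ²) = 13.1·√(1−0.0702) = 12.6 rad/s.
Peak time t_p = π/ω_d = π/12.6 = 0.249 s.

t_p ≈ 0.249 s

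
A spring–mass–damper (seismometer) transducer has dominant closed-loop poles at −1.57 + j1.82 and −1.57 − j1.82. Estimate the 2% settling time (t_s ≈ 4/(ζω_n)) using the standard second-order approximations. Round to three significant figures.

For poles at −σ ± jω_d, ζω_n = σ = 1.57, so t_s ≈ 4/σ = 2.55 s.

t_s ≈ 2.55 s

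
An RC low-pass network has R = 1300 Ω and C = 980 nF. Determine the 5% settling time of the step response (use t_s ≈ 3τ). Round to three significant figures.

t_s ≈ 0.00382 s

τ = RC = 1300 × 980 nF = 0.00127 s.
t_s ≈ 3τ = 0.00382 s.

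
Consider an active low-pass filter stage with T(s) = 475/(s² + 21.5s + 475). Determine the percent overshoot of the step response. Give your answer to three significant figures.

%OS ≈ 16.8%

Matching coefficients with s² + 2ζω_n s + ω_n² gives ω_n² = 475 ⇒ ω_n = 21.8 rad/s, and ζ = 21.5/(2ω_n) = 0.493.
%OS = 100·exp(−πζ/√(1−ζ²)) = 16.8%.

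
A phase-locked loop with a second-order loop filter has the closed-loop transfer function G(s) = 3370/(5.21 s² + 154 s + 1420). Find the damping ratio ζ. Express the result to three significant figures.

Dividing through by 5.21: denominator becomes s² + 29.56 s + 272.6.
So ω_n = √272.6 = 16.5 rad/s and ζ = 29.56/(2·16.5) = 0.895.

ζ ≈ 0.895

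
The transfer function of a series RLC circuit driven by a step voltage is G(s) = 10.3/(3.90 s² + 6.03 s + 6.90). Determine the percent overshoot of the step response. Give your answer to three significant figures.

%OS ≈ 10.6%

Dividing through by 3.90: denominator becomes s² + 1.546 s + 1.769.
So ω_n = √1.769 = 1.33 rad/s and ζ = 1.546/(2·1.33) = 0.581.
Overshoot: exp(−π·0.581/√(1−0.581²)) = 0.106, i.e. 10.6%.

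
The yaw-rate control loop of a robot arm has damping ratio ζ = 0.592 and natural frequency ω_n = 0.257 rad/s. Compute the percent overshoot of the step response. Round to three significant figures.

%OS ≈ 9.95%

For an underdamped second-order system, %OS = 100·exp(−πζ/√(1−ζ²)).
πζ/√(1−ζ²) = π·0.592/√(1−0.350) = 2.308, so %OS = 100·e^(−2.308) = 9.95%.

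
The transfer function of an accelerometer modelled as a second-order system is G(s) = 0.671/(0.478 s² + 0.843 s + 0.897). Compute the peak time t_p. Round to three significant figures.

t_p ≈ 3.00 s

Dividing through by 0.478: denominator becomes s² + 1.764 s + 1.877.
So ω_n = √1.877 = 1.37 rad/s and ζ = 1.764/(2·1.37) = 0.644.
ω_d = 1.37·√(1 − 0.644²) = 1.05 rad/s. t_p = π/ω_d = 3.00 s.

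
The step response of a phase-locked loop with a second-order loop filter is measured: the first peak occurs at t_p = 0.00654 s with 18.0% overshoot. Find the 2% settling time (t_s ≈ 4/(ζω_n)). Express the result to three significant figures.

t_s ≈ 0.0153 s

ζ from %OS: ζ = |ln 0.180|/√(π²+ln²0.180) = 0.479.
From t_p = π/ω_d, ω_d = π/0.00654 = 480 rad/s, so ω_n = ω_d/√(1−ζ²) = 547 rad/s.
t_s ≈ 4/(ζω_n) = 4/(0.479·547) = 0.0153 s.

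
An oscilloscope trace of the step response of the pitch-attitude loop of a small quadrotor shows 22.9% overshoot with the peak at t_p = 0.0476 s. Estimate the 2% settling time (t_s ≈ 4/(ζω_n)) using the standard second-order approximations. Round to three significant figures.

t_s ≈ 0.129 s

The overshoot fixes ζ = −ln(OS)/√(π²+ln²(OS)) = 0.425.
From t_p = π/ω_d, ω_d = π/0.0476 = 66.0 rad/s, so ω_n = ω_d/√(1−ζ²) = 72.9 rad/s.
t_s ≈ 4/(ζω_n) = 4/(0.425·72.9) = 0.129 s.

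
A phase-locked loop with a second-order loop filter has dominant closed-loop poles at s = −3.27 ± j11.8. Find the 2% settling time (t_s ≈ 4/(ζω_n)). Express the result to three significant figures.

For poles at −σ ± jω_d, ζω_n = σ = 3.27, so t_s ≈ 4/σ = 1.22 s.

t_s ≈ 1.22 s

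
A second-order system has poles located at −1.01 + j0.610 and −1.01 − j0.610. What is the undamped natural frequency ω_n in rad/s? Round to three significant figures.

With σ = 1.01, ω_d = 0.610: ω_n = √(σ²+ω_d²) = 1.18 rad/s, ζ = σ/ω_n = 0.856.

ω_n ≈ 1.18 rad/s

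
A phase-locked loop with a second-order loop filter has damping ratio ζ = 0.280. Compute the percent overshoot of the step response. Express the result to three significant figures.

For an underdamped second-order system, %OS = 100·exp(−πζ/√(1−ζ²)).
πζ/√(1−ζ²) = π·0.280/√(1−0.0784) = 0.9163, so %OS = 100·e^(−0.9163) = 40.0%.

%OS ≈ 40.0%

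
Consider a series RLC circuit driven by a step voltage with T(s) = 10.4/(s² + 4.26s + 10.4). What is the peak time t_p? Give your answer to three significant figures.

t_p ≈ 1.30 s

ω_n = √10.4 = 3.22 rad/s; ζ = 4.26/(2·3.22) = 0.660.
The damped frequency ω_d = ω_n√(1−ζ²) = 2.42 rad/s. Then t_p = π/ω_d = 1.30 s.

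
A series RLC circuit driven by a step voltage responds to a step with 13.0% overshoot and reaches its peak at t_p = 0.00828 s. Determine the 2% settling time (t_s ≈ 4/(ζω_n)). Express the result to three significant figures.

t_s ≈ 0.0162 s

The overshoot fixes ζ = −ln(OS)/√(π²+ln²(OS)) = 0.545.
t_p = π/ω_d ⇒ ω_d = 379 rad/s; then ω_n = ω_d/√(1−ζ²) = 452 rad/s.
t_s ≈ 4/(ζω_n) = 4/(0.545·452) = 0.0162 s.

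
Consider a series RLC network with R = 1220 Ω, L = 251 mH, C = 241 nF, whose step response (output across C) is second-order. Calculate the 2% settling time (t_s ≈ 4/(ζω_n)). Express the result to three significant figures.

For a series RLC circuit (capacitor voltage as output), ω_n = 1/√(LC) = 1/√(251 mH · 241 nF) = 4070 rad/s.
ζ = (R/2)·√(C/L) = (1220/2)·√(241 nF/251 mH) = 0.598.
t_s ≈ 4/(ζω_n) = 0.00165 s.

t_s ≈ 0.00165 s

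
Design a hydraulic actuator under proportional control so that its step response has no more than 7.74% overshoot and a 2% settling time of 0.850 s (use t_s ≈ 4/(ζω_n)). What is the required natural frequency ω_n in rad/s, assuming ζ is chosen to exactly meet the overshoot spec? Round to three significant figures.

ω_n ≈ 7.45 rad/s

From %OS = 100·exp(−πζ/√(1−ζ²)), invert to get ζ = −ln(OS)/√(π² + ln²(OS)) with OS = 0.0774.
−ln 0.0774 = 2.559, so ζ = 2.559/√(π² + 6.547) = 0.632.
Then ω_n = 4/(ζ t_s) = 4/(0.632 × 0.850) = 7.45 rad/s.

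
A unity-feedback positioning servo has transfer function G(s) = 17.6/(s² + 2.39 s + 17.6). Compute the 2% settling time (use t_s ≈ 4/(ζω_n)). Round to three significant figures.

Matching coefficients with s² + 2ζω_n s + ω_n² gives ω_n² = 17.6 ⇒ ω_n = 4.20 rad/s, and ζ = 2.39/(2ω_n) = 0.285.
t_s ≈ 4/(ζω_n) = 4/(0.285·4.20) = 3.35 s.

t_s ≈ 3.35 s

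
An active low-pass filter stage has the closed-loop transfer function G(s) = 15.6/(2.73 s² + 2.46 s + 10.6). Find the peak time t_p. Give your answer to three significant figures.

Dividing through by 2.73: denominator becomes s² + 0.9011 s + 3.883.
So ω_n = √3.883 = 1.97 rad/s and ζ = 0.9011/(2·1.97) = 0.229.
The damped frequency ω_d = ω_n√(1−ζ²) = 1.92 rad/s. t_p = π/ω_d = 1.64 s.

t_p ≈ 1.64 s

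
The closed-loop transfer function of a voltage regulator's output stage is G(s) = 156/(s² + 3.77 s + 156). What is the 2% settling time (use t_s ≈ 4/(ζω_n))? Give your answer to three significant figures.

Matching coefficients with s² + 2ζω_n s + ω_n² gives ω_n² = 156 ⇒ ω_n = 12.5 rad/s, and ζ = 3.77/(2ω_n) = 0.151.
t_s ≈ 4/(ζω_n) = 4/(0.151·12.5) = 2.12 s.

t_s ≈ 2.12 s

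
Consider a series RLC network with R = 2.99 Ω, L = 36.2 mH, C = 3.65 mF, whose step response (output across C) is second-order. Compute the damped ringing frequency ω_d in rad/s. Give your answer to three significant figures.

For a series RLC circuit (capacitor voltage as output), ω_n = 1/√(LC) = 1/√(36.2 mH · 3.65 mF) = 87.0 rad/s.
ζ = (R/2)·√(C/L) = (2.99/2)·√(3.65 mF/36.2 mH) = 0.475.
The damped frequency ω_d = ω_n√(1−ζ²) = 76.6 rad/s.

ω_d ≈ 76.6 rad/s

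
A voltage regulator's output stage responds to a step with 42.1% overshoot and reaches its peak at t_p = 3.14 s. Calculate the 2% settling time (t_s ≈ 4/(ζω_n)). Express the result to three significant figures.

ζ from %OS: ζ = |ln 0.421|/√(π²+ln²0.421) = 0.265.
t_p = π/ω_d ⇒ ω_d = 1.00 rad/s; then ω_n = ω_d/√(1−ζ²) = 1.04 rad/s.
t_s ≈ 4/(ζω_n) = 4/(0.265·1.04) = 14.5 s.

t_s ≈ 14.5 s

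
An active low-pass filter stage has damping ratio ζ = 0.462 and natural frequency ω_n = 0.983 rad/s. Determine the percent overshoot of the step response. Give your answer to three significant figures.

%OS ≈ 19.5%

For an underdamped second-order system, %OS = 100·exp(−πζ/√(1−ζ²)).
πζ/√(1−ζ²) = π·0.462/√(1−0.213) = 1.637, so %OS = 100·e^(−1.637) = 19.5%.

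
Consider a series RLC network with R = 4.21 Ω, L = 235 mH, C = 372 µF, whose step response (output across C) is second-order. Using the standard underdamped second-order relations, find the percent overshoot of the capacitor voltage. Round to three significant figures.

For a series RLC circuit (capacitor voltage as output), ω_n = 1/√(LC) = 1/√(235 mH · 372 µF) = 107 rad/s.
ζ = (R/2)·√(C/L) = (4.21/2)·√(372 µF/235 mH) = 0.0838.
%OS = 100·exp(−πζ/√(1−ζ²)) = 76.8%.

%OS ≈ 76.8%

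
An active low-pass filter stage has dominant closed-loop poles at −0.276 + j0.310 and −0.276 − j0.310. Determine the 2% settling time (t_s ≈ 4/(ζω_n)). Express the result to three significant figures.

For poles at −σ ± jω_d, ζω_n = σ = 0.276, so t_s ≈ 4/σ = 14.5 s.

t_s ≈ 14.5 s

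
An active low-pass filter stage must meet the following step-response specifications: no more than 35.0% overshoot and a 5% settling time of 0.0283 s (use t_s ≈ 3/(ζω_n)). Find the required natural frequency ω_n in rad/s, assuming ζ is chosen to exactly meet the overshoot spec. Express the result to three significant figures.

Inverting the overshoot relation: ζ = |ln 0.350|/√(π² + ln²0.350) = 0.317.
From t_s ≈ 3/(ζω_n): ω_n = 3/(ζ·t_s) = 3/(0.317·0.0283) = 334 rad/s.

ω_n ≈ 334 rad/s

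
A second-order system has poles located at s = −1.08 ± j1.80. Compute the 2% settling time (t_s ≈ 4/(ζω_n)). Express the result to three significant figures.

For poles at −σ ± jω_d, ζω_n = σ = 1.08, so t_s ≈ 4/σ = 3.70 s.

t_s ≈ 3.70 s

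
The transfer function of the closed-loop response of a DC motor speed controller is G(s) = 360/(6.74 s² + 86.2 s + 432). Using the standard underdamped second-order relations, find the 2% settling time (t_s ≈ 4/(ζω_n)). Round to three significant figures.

Dividing through by 6.74: denominator becomes s² + 12.79 s + 64.09.
So ω_n = √64.09 = 8.01 rad/s and ζ = 12.79/(2·8.01) = 0.799.
t_s ≈ 4/(ζω_n) = 0.626 s.

t_s ≈ 0.626 s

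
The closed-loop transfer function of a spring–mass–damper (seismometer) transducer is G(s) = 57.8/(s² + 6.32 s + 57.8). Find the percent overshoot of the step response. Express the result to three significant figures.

Comparing the denominator to s² + 2ζω_n s + ω_n²: ω_n = √57.8 = 7.60 rad/s, and 2ζω_n = 6.32 so ζ = 6.32/(2·7.60) = 0.416.
%OS = 100·exp(−πζ/√(1−ζ²)) = 23.8%.

%OS ≈ 23.8%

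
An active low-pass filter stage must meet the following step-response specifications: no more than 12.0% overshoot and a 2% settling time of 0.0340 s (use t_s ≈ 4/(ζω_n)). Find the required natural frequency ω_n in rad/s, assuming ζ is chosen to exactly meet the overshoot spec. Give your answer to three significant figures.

ζ = −ln(OS)/√(π² + (ln OS)²). With OS = 0.120, ln OS = −2.120 and ζ = 2.120/3.790 = 0.559.
From t_s ≈ 4/(ζω_n): ω_n = 4/(ζ·t_s) = 4/(0.559·0.0340) = 210 rad/s.

ω_n ≈ 210 rad/s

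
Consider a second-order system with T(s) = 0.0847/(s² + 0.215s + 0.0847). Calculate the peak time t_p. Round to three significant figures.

t_p ≈ 11.6 s

Matching coefficients with s² + 2ζω_n s + ω_n² gives ω_n² = 0.0847 ⇒ ω_n = 0.291 rad/s, and ζ = 0.215/(2ω_n) = 0.369.
ω_d = ω_n√(1−ζ²) = 0.270 rad/s. Then t_p = π/ω_d = 11.6 s.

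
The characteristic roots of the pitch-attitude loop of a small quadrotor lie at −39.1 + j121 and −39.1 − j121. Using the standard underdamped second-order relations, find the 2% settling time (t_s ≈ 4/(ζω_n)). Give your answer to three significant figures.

t_s ≈ 0.102 s

For poles at −σ ± jω_d, ζω_n = σ = 39.1, so t_s ≈ 4/σ = 0.102 s.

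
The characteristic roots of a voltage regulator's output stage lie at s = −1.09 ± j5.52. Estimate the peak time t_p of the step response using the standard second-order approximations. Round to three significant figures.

t_p ≈ 0.569 s

t_p = π/ω_d with ω_d = 5.52 (the imaginary part), so t_p = 0.569 s.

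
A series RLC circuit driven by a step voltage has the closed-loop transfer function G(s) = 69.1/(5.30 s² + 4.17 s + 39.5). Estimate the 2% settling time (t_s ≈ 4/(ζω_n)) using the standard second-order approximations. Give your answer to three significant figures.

Dividing through by 5.30: denominator becomes s² + 0.7868 s + 7.453.
So ω_n = √7.453 = 2.73 rad/s and ζ = 0.7868/(2·2.73) = 0.144.
t_s ≈ 4/(ζω_n) = 10.2 s.

t_s ≈ 10.2 s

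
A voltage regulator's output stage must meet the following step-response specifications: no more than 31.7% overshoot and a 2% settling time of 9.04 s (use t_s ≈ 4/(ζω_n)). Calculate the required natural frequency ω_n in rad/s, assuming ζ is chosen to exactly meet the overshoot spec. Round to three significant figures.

ω_n ≈ 1.29 rad/s

From %OS = 100·exp(−πζ/√(1−ζ²)), invert to get ζ = −ln(OS)/√(π² + ln²(OS)) with OS = 0.317.
−ln 0.317 = 1.149, so ζ = 1.149/√(π² + 1.320) = 0.343.
Then ω_n = 4/(ζ t_s) = 4/(0.343 × 9.04) = 1.29 rad/s.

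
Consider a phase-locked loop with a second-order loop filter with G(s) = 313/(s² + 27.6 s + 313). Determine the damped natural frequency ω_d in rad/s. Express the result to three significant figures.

Matching coefficients with s² + 2ζω_n s + ω_n² gives ω_n² = 313 ⇒ ω_n = 17.7 rad/s, and ζ = 27.6/(2ω_n) = 0.780.
ω_d = ω_n√(1−ζ²) = 11.1 rad/s.

ω_d ≈ 11.1 rad/s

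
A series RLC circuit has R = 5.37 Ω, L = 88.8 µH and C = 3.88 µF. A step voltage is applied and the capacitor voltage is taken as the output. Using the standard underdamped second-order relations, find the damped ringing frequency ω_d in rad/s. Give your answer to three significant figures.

For a series RLC circuit (capacitor voltage as output), ω_n = 1/√(LC) = 1/√(88.8 µH · 3.88 µF) = 53900 rad/s.
ζ = (R/2)·√(C/L) = (5.37/2)·√(3.88 µF/88.8 µH) = 0.561.
The damped frequency ω_d = ω_n√(1−ζ²) = 44600 rad/s.

ω_d ≈ 44600 rad/s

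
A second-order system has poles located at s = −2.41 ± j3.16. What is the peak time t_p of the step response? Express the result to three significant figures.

t_p = π/ω_d with ω_d = 3.16 (the imaginary part), so t_p = 0.994 s.

t_p ≈ 0.994 s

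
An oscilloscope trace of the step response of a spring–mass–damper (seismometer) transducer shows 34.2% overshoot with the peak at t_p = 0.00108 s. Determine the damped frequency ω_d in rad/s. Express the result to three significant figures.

t_p = π/ω_d, so ω_d = π/0.00108 = 2910 rad/s.

ω_d ≈ 2910 rad/s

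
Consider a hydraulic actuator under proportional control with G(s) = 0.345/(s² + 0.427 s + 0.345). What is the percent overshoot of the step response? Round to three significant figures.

Comparing the denominator to s² + 2ζω_n s + ω_n²: ω_n = √0.345 = 0.587 rad/s, and 2ζω_n = 0.427 so ζ = 0.427/(2·0.587) = 0.363.
Overshoot: exp(−π·0.363/√(1−0.363²)) = 0.294, i.e. 29.4%.

%OS ≈ 29.4%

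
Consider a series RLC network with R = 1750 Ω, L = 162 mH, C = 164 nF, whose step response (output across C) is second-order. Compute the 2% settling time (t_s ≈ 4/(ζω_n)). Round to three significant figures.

t_s ≈ 0.000741 s

For a series RLC circuit (capacitor voltage as output), ω_n = 1/√(LC) = 1/√(162 mH · 164 nF) = 6140 rad/s.
ζ = (R/2)·√(C/L) = (1750/2)·√(164 nF/162 mH) = 0.880.
t_s ≈ 4/(ζω_n) = 0.000741 s.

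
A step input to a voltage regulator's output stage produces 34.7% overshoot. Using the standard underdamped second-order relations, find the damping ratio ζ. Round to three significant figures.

ζ ≈ 0.319

Inverting the overshoot relation: ζ = |ln 0.347|/√(π² + ln²0.347) = 0.319.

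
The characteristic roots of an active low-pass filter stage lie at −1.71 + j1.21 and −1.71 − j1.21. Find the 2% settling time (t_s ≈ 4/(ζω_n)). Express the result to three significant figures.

For poles at −σ ± jω_d, ζω_n = σ = 1.71, so t_s ≈ 4/σ = 2.34 s.

t_s ≈ 2.34 s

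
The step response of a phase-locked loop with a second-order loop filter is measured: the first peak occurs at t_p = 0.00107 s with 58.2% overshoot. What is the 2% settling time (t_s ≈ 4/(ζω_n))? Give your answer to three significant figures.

t_s ≈ 0.00791 s

From the overshoot, ζ = −ln(OS)/√(π²+ln²(OS)) = 0.170.
t_p = π/ω_d ⇒ ω_d = 2940 rad/s; then ω_n = ω_d/√(1−ζ²) = 2980 rad/s.
t_s ≈ 4/(ζω_n) = 4/(0.170·2980) = 0.00791 s.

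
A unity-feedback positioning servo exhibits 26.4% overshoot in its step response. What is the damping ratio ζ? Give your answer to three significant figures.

ζ ≈ 0.390

Inverting the overshoot relation: ζ = |ln 0.264|/√(π² + ln²0.264) = 0.390.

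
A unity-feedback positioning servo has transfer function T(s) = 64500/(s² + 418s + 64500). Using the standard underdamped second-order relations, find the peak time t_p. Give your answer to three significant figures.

ω_n = √64500 = 254 rad/s; ζ = 418/(2·254) = 0.823.
ω_d = 254·√(1 − 0.823²) = 144 rad/s. Then t_p = π/ω_d = 0.0218 s.

t_p ≈ 0.0218 s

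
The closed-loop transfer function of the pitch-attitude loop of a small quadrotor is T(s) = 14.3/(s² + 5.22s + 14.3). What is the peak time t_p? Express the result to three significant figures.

t_p ≈ 1.15 s

Matching coefficients with s² + 2ζω_n s + ω_n² gives ω_n² = 14.3 ⇒ ω_n = 3.78 rad/s, and ζ = 5.22/(2ω_n) = 0.690.
ω_d = 3.78·√(1 − 0.690²) = 2.74 rad/s. Then t_p = π/ω_d = 1.15 s.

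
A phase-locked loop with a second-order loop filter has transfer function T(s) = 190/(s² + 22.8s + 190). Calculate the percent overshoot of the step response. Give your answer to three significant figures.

Matching coefficients with s² + 2ζω_n s + ω_n² gives ω_n² = 190 ⇒ ω_n = 13.8 rad/s, and ζ = 22.8/(2ω_n) = 0.827.
Overshoot: exp(−π·0.827/√(1−0.827²)) = 0.00983, i.e. 0.983%.

%OS ≈ 0.983%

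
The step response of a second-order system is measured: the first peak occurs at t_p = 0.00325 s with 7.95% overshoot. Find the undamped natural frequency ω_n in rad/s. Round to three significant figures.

ω_n ≈ 1240 rad/s

From the overshoot, ζ = −ln(OS)/√(π²+ln²(OS)) = 0.628.
From t_p = π/ω_d, ω_d = π/0.00325 = 967 rad/s, so ω_n = ω_d/√(1−ζ²) = 1240 rad/s.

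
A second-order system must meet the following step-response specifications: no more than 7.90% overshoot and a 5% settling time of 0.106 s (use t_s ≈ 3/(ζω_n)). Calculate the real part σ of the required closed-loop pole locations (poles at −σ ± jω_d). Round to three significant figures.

σ ≈ 28.3

The settling-time spec alone fixes σ = ζω_n = 3/t_s = 3/0.106 = 28.3.
(Overshoot then fixes ζ = 0.628 and hence ω_d = σ·√(1−ζ²)/ζ = 35.0 rad/s.)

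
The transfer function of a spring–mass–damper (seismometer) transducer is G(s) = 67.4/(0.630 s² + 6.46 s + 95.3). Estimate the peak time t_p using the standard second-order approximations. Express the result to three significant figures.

t_p ≈ 0.281 s

Dividing through by 0.630: denominator becomes s² + 10.25 s + 151.3.
So ω_n = √151.3 = 12.3 rad/s and ζ = 10.25/(2·12.3) = 0.417.
The damped frequency ω_d = ω_n√(1−ζ²) = 11.2 rad/s. t_p = π/ω_d = 0.281 s.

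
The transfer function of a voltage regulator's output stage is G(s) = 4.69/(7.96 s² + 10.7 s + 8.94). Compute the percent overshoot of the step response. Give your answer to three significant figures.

%OS ≈ 7.60%

Dividing through by 7.96: denominator becomes s² + 1.344 s + 1.123.
So ω_n = √1.123 = 1.06 rad/s and ζ = 1.344/(2·1.06) = 0.634.
%OS = 100 e^{−πζ/√(1−ζ²)} with ζ = 0.634 gives 7.60%.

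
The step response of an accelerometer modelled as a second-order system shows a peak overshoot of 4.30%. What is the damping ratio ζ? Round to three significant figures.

ζ = −ln(OS)/√(π² + (ln OS)²). With OS = 0.0430, ln OS = −3.147 and ζ = 3.147/4.446 = 0.708.

ζ ≈ 0.708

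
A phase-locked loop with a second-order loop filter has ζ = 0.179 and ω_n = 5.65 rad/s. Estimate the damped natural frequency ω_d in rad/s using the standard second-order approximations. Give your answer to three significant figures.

ω_d ≈ 5.56 rad/s

ω_d = ω_n√(1−ζ²) = 5.65·√0.968 = 5.56 rad/s.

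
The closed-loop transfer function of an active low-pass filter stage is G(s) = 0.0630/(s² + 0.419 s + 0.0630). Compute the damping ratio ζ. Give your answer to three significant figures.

Matching coefficients with s² + 2ζω_n s + ω_n² gives ω_n² = 0.0630 ⇒ ω_n = 0.251 rad/s, and ζ = 0.419/(2ω_n) = 0.835.

ζ ≈ 0.835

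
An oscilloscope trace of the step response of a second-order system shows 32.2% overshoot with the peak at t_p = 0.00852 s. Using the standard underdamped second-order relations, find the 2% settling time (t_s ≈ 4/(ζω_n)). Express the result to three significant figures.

ζ from %OS: ζ = |ln 0.322|/√(π²+ln²0.322) = 0.339.
t_p = π/ω_d ⇒ ω_d = 369 rad/s; then ω_n = ω_d/√(1−ζ²) = 392 rad/s.
t_s ≈ 4/(ζω_n) = 4/(0.339·392) = 0.0301 s.

t_s ≈ 0.0301 s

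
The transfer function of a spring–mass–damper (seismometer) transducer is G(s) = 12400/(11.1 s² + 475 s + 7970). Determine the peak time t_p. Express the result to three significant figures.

t_p ≈ 0.195 s

Dividing through by 11.1: denominator becomes s² + 42.79 s + 718.0.
So ω_n = √718.0 = 26.8 rad/s and ζ = 42.79/(2·26.8) = 0.798.
The damped frequency ω_d = ω_n√(1−ζ²) = 16.1 rad/s. t_p = π/ω_d = 0.195 s.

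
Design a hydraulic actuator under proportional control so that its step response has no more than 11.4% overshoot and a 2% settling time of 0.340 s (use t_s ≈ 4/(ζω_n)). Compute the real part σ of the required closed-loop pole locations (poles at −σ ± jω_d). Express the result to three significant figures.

The settling-time spec alone fixes σ = ζω_n = 4/t_s = 4/0.340 = 11.8.
(Overshoot then fixes ζ = 0.569 and hence ω_d = σ·√(1−ζ²)/ζ = 17.0 rad/s.)

σ ≈ 11.8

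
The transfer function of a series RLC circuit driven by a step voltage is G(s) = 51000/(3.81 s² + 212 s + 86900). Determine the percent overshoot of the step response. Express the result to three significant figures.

Dividing through by 3.81: denominator becomes s² + 55.64 s + 22810.
So ω_n = √22810 = 151 rad/s and ζ = 55.64/(2·151) = 0.184.
%OS = 100 e^{−πζ/√(1−ζ²)} with ζ = 0.184 gives 55.5%.

%OS ≈ 55.5%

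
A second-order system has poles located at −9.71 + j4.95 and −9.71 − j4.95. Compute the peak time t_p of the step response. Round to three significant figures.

t_p ≈ 0.635 s

t_p = π/ω_d with ω_d = 4.95 (the imaginary part), so t_p = 0.635 s.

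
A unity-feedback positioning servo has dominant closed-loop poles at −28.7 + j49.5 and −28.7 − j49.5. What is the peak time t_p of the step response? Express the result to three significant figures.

t_p ≈ 0.0635 s

t_p = π/ω_d with ω_d = 49.5 (the imaginary part), so t_p = 0.0635 s.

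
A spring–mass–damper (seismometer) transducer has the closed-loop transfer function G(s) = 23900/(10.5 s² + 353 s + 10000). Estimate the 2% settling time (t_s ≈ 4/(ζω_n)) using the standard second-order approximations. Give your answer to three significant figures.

t_s ≈ 0.238 s

Dividing through by 10.5: denominator becomes s² + 33.62 s + 952.4.
So ω_n = √952.4 = 30.9 rad/s and ζ = 33.62/(2·30.9) = 0.545.
t_s ≈ 4/(ζω_n) = 0.238 s.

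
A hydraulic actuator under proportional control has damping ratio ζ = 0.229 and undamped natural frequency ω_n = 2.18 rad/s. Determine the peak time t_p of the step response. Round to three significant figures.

t_p ≈ 1.48 s

The damped frequency is ω_d = ω_n√(1−ζ²) = 2.18·√(1−0.0524) = 2.12 rad/s.
Peak time t_p = π/ω_d = π/2.12 = 1.48 s.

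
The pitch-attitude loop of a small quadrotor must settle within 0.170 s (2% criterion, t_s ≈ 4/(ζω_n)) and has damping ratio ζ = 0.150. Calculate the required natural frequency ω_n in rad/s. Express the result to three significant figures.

ω_n ≈ 157 rad/s

Rearranging t_s ≈ 4/(ζω_n) gives ω_n = 4/(ζ·t_s) = 4/(0.150 × 0.170) = 157 rad/s.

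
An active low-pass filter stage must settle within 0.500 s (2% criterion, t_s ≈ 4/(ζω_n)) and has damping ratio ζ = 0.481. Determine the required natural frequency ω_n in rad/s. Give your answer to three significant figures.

Rearranging t_s ≈ 4/(ζω_n) gives ω_n = 4/(ζ·t_s) = 4/(0.481 × 0.500) = 16.6 rad/s.

ω_n ≈ 16.6 rad/s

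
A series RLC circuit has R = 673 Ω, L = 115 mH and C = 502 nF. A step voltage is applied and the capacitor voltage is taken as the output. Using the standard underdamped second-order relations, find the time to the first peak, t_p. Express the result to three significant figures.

t_p ≈ 0.00106 s

For a series RLC circuit (capacitor voltage as output), ω_n = 1/√(LC) = 1/√(115 mH · 502 nF) = 4160 rad/s.
ζ = (R/2)·√(C/L) = (673/2)·√(502 nF/115 mH) = 0.703.
The damped frequency ω_d = ω_n√(1−ζ²) = 2960 rad/s. t_p = π/ω_d = 0.00106 s.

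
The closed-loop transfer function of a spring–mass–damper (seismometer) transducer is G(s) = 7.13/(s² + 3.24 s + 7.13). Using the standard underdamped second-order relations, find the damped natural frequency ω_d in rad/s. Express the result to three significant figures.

ω_d ≈ 2.12 rad/s

Comparing the denominator to s² + 2ζω_n s + ω_n²: ω_n = √7.13 = 2.67 rad/s, and 2ζω_n = 3.24 so ζ = 3.24/(2·2.67) = 0.607.
ω_d = ω_n√(1−ζ²) = 2.12 rad/s.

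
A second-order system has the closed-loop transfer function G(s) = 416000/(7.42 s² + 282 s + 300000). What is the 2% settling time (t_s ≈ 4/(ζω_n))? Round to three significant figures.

t_s ≈ 0.210 s

Dividing through by 7.42: denominator becomes s² + 38.01 s + 40430.
So ω_n = √40430 = 201 rad/s and ζ = 38.01/(2·201) = 0.0945.
t_s ≈ 4/(ζω_n) = 0.210 s.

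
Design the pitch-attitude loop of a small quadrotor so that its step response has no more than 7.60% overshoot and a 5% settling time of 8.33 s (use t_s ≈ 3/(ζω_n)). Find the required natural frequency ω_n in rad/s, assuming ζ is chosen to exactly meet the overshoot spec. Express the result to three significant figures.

Inverting the overshoot relation: ζ = |ln 0.0760|/√(π² + ln²0.0760) = 0.634.
From t_s ≈ 3/(ζω_n): ω_n = 3/(ζ·t_s) = 3/(0.634·8.33) = 0.568 rad/s.

ω_n ≈ 0.568 rad/s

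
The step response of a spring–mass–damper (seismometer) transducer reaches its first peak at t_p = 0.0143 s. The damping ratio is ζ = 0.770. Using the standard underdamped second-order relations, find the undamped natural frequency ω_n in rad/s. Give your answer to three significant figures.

Peak time t_p = π/ω_d, so ω_d = π/t_p = π/0.0143 = 220 rad/s.
ω_n = ω_d/√(1−ζ²) = 220/√0.407 = 344 rad/s.

ω_n ≈ 344 rad/s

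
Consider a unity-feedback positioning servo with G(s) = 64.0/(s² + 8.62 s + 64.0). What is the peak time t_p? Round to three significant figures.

t_p ≈ 0.466 s

Matching coefficients with s² + 2ζω_n s + ω_n² gives ω_n² = 64.0 ⇒ ω_n = 8.00 rad/s, and ζ = 8.62/(2ω_n) = 0.539.
ω_d = ω_n√(1−ζ²) = 6.74 rad/s. Then t_p = π/ω_d = 0.466 s.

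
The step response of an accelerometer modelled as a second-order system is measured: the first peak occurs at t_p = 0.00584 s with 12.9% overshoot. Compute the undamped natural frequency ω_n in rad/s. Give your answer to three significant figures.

ω_n ≈ 642 rad/s

From the overshoot, ζ = −ln(OS)/√(π²+ln²(OS)) = 0.546.
From t_p = π/ω_d, ω_d = π/0.00584 = 538 rad/s, so ω_n = ω_d/√(1−ζ²) = 642 rad/s.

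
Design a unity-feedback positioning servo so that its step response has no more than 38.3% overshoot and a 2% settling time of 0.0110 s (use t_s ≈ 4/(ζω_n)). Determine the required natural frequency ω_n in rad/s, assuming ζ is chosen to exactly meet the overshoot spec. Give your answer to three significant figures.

From %OS = 100·exp(−πζ/√(1−ζ²)), invert to get ζ = −ln(OS)/√(π² + ln²(OS)) with OS = 0.383.
−ln 0.383 = 0.9597, so ζ = 0.9597/√(π² + 0.9211) = 0.292.
From t_s ≈ 4/(ζω_n): ω_n = 4/(ζ·t_s) = 4/(0.292·0.0110) = 1240 rad/s.

ω_n ≈ 1240 rad/s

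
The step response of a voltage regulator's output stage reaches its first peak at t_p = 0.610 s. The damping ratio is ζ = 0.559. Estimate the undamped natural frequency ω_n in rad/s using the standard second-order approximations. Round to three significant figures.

Peak time t_p = π/ω_d, so ω_d = π/t_p = π/0.610 = 5.15 rad/s.
ω_n = ω_d/√(1−ζ²) = 5.15/√0.688 = 6.21 rad/s.

ω_n ≈ 6.21 rad/s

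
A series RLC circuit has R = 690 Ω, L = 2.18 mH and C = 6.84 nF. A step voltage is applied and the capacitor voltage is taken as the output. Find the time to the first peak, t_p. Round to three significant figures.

For a series RLC circuit (capacitor voltage as output), ω_n = 1/√(LC) = 1/√(2.18 mH · 6.84 nF) = 259000 rad/s.
ζ = (R/2)·√(C/L) = (690/2)·√(6.84 nF/2.18 mH) = 0.611.
ω_d = 259000·√(1 − 0.611²) = 205000 rad/s. t_p = π/ω_d = 0.0000153 s.

t_p ≈ 0.0000153 s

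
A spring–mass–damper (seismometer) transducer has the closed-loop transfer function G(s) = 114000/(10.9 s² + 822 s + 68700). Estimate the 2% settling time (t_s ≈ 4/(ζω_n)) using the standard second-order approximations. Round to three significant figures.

Dividing through by 10.9: denominator becomes s² + 75.41 s + 6303.
So ω_n = √6303 = 79.4 rad/s and ζ = 75.41/(2·79.4) = 0.475.
t_s ≈ 4/(ζω_n) = 0.106 s.

t_s ≈ 0.106 s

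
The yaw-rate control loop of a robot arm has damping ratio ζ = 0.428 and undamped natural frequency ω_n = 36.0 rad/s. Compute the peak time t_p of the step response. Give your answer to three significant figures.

The damped frequency is ω_d = ω_n√(1−ζ²) = 36.0·√(1−0.183) = 32.5 rad/s.
Peak time t_p = π/ω_d = π/32.5 = 0.0966 s.

t_p ≈ 0.0966 s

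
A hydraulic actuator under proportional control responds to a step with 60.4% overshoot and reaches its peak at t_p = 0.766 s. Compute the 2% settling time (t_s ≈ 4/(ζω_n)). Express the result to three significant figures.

The overshoot fixes ζ = −ln(OS)/√(π²+ln²(OS)) = 0.158.
t_p = π/ω_d ⇒ ω_d = 4.10 rad/s; then ω_n = ω_d/√(1−ζ²) = 4.15 rad/s.
t_s ≈ 4/(ζω_n) = 4/(0.158·4.15) = 6.08 s.

t_s ≈ 6.08 s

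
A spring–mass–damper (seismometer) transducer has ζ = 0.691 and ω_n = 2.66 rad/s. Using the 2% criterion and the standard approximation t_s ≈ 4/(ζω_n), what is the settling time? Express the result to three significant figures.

t_s ≈ 2.18 s

t_s ≈ 4/(ζω_n) = 4/(0.691 × 2.66) = 2.18 s.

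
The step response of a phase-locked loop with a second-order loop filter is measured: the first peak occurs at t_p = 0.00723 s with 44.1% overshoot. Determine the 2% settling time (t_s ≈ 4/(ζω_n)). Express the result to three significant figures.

The overshoot fixes ζ = −ln(OS)/√(π²+ln²(OS)) = 0.252.
t_p = π/ω_d ⇒ ω_d = 435 rad/s; then ω_n = ω_d/√(1−ζ²) = 449 rad/s.
t_s ≈ 4/(ζω_n) = 4/(0.252·449) = 0.0353 s.

t_s ≈ 0.0353 s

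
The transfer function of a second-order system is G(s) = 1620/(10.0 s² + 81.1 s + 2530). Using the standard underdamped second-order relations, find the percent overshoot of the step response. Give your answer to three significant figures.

Dividing through by 10.0: denominator becomes s² + 8.110 s + 253.0.
So ω_n = √253.0 = 15.9 rad/s and ζ = 8.110/(2·15.9) = 0.255.
Overshoot: exp(−π·0.255/√(1−0.255²)) = 0.437, i.e. 43.7%.

%OS ≈ 43.7%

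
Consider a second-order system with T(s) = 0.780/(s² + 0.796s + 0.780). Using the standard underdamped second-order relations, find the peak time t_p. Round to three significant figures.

Matching coefficients with s² + 2ζω_n s + ω_n² gives ω_n² = 0.780 ⇒ ω_n = 0.883 rad/s, and ζ = 0.796/(2ω_n) = 0.451.
The damped frequency ω_d = ω_n√(1−ζ²) = 0.788 rad/s. Then t_p = π/ω_d = 3.98 s.

t_p ≈ 3.98 s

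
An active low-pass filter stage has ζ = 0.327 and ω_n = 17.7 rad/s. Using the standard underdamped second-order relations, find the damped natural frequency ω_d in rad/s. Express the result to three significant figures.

ω_d = ω_n√(1−ζ²) = 17.7·√0.893 = 16.7 rad/s.

ω_d ≈ 16.7 rad/s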